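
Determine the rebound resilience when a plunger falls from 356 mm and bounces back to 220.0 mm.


Resilience = h_rebound / h_drop * 100
= 220.0 / 356 * 100
= 61.8%

61.8%


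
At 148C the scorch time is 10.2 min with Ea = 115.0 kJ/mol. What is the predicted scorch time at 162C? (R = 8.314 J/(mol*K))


Convert temperatures: T1 = 148 + 273.15 = 421.15 K, T2 = 162 + 273.15 = 435.15 K
ts2_new = 10.2 * exp(115000 / 8.314 * (1/435.15 - 1/421.15))
1/T2 - 1/T1 = -7.6393e-05
ts2_new = 3.55 min

3.55 min


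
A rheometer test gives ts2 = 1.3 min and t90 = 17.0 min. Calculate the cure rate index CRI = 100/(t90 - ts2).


CRI = 100 / (t90 - ts2)
= 100 / (17.0 - 1.3)
= 100 / 15.7
= 6.37 min^-1

6.37 min^-1


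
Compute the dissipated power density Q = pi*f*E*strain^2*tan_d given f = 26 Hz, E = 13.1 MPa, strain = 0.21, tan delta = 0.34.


Q = pi * f * E * strain^2 * tan_d
= pi * 26 * 13.1 * 0.21^2 * 0.34
= pi * 26 * 13.1 * 0.0441 * 0.34
= 16.0440

Q = 16.0440


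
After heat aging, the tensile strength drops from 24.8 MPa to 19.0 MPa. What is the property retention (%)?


Retention = aged / original * 100
= 19.0 / 24.8 * 100
= 76.6%

76.6%


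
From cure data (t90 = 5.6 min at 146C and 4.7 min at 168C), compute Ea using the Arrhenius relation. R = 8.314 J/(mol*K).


T1 = 419.15 K, T2 = 441.15 K
1/T1 - 1/T2 = 1.1898e-04
ln(t1/t2) = ln(5.6/4.7) = 0.1752
Ea = 8.314 * 0.1752 / 1.1898e-04 = 12242.9854 J/mol
Ea = 12.24 kJ/mol

12.24 kJ/mol


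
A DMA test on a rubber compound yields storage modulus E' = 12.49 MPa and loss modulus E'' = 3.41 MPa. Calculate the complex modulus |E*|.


|E*| = sqrt(E'^2 + E''^2)
= sqrt(12.49^2 + 3.41^2)
= sqrt(156.0001 + 11.6281)
= 12.947 MPa

12.947 MPa


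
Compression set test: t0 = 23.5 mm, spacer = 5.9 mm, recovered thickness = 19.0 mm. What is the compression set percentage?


CS = (t0 - recovered) / (t0 - ts) * 100
= (23.5 - 19.0) / (23.5 - 5.9) * 100
= 4.5 / 17.6 * 100
= 25.6%

25.6%


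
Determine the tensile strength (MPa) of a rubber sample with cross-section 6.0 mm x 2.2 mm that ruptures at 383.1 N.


Area = width * thickness = 6.0 * 2.2 = 13.2 mm^2
TS = force / area = 383.1 / 13.2 = 29.02 MPa

29.02 MPa


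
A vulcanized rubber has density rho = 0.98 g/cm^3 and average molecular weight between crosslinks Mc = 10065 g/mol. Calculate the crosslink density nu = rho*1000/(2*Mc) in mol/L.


nu = rho * 1000 / (2 * Mc)
nu = 0.98 * 1000 / (2 * 10065)
nu = 980.0 / 20130
nu = 0.0487 mol/L

0.0487 mol/L


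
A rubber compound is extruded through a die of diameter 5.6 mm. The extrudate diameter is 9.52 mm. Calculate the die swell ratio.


Die swell ratio = D_extrudate / D_die
= 9.52 / 5.6
= 1.7

Die swell = 1.7


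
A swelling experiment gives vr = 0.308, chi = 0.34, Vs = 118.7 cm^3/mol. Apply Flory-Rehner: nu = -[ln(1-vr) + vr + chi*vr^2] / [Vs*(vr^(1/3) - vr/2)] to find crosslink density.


ln(1 - vr) = ln(1 - 0.308) = -0.3682
Numerator = -((-0.3682) + 0.308 + 0.34 * 0.308^2) = 0.0279
Denominator = 118.7 * (0.308^(1/3) - 0.308/2) = 61.8820
nu = 0.0279 / 61.8820 = 4.5111e-04 mol/cm^3

4.5111e-04 mol/cm^3


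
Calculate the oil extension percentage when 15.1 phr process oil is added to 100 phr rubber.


Oil % = oil / (100 + oil) * 100
= 15.1 / (100 + 15.1) * 100
= 15.1 / 115.1 * 100
= 13.12%

13.12%


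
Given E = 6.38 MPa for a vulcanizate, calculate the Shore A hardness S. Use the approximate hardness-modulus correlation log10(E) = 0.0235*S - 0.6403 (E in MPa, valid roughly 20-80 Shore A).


log10(E) = 0.0235*S - 0.6403  =>  S = (log10(E) + 0.6403) / 0.0235
log10(6.38) = 0.804821
S = (0.804821 + 0.6403) / 0.0235 = 1.445121 / 0.0235
S = 61.5

Shore A = 61.5


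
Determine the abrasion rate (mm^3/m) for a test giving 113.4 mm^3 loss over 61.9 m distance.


Rate = volume_loss / distance
= 113.4 / 61.9
= 1.832 mm^3/m

1.832 mm^3/m


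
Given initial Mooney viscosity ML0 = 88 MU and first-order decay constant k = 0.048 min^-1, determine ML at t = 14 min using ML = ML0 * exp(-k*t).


ML = ML0 * exp(-k * t)
ML = 88 * exp(-0.048 * 14)
ML = 88 * 0.5107
ML = 44.94 MU

44.94 MU


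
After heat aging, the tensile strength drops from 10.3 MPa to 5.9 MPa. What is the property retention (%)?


Retention = aged / original * 100
= 5.9 / 10.3 * 100
= 57.3%

57.3%


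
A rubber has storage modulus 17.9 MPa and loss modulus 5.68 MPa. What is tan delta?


tan delta = E'' / E'
= 5.68 / 17.9
= 0.3173

tan delta = 0.3173


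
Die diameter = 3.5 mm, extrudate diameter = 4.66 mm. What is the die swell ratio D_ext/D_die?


Die swell ratio = D_extrudate / D_die
= 4.66 / 3.5
= 1.331

Die swell = 1.331


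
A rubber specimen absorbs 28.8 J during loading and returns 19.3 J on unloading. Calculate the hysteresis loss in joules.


Hysteresis loss = loading - unloading
= 28.8 - 19.3
= 9.5 J

9.5 J


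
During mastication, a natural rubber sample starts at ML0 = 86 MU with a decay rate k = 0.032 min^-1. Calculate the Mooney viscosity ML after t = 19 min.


ML = ML0 * exp(-k * t)
ML = 86 * exp(-0.032 * 19)
ML = 86 * 0.5444
ML = 46.82 MU

46.82 MU


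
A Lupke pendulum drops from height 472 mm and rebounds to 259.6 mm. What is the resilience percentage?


Resilience = h_rebound / h_drop * 100
= 259.6 / 472 * 100
= 55.0%

55.0%


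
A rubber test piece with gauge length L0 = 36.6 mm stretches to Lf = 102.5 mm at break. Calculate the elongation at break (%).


Elongation = (Lf - L0) / L0 * 100
= (102.5 - 36.6) / 36.6 * 100
= 65.9 / 36.6 * 100
= 180.1%

180.1%


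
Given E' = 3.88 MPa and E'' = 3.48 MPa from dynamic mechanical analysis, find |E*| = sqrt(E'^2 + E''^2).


|E*| = sqrt(E'^2 + E''^2)
= sqrt(3.88^2 + 3.48^2)
= sqrt(15.0544 + 12.1104)
= 5.212 MPa

5.212 MPa


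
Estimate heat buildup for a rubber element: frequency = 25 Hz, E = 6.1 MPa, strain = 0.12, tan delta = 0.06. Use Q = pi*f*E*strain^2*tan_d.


Q = pi * f * E * strain^2 * tan_d
= pi * 25 * 6.1 * 0.12^2 * 0.06
= pi * 25 * 6.1 * 0.0144 * 0.06
= 0.4139

Q = 0.4139


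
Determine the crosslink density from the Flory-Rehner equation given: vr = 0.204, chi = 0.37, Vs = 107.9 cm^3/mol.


ln(1 - vr) = ln(1 - 0.204) = -0.2282
Numerator = -((-0.2282) + 0.204 + 0.37 * 0.204^2) = 0.0088
Denominator = 107.9 * (0.204^(1/3) - 0.204/2) = 52.5124
nu = 0.0088 / 52.5124 = 1.6678e-04 mol/cm^3

1.6678e-04 mol/cm^3


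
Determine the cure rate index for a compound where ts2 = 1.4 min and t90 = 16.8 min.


CRI = 100 / (t90 - ts2)
= 100 / (16.8 - 1.4)
= 100 / 15.4
= 6.49 min^-1

6.49 min^-1


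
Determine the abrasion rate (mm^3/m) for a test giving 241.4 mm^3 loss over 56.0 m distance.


Rate = volume_loss / distance
= 241.4 / 56.0
= 4.311 mm^3/m

4.311 mm^3/m


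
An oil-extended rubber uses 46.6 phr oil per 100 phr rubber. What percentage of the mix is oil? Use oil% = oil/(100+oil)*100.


Oil % = oil / (100 + oil) * 100
= 46.6 / (100 + 46.6) * 100
= 46.6 / 146.6 * 100
= 31.79%

31.79%


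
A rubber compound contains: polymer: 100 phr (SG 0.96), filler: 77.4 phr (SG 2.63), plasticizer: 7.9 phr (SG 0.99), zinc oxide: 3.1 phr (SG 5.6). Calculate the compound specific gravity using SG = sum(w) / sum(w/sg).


Sum of weights = 188.4
Volume contributions:
  polymer: 100/0.96 = 104.1667
  filler: 77.4/2.63 = 29.4297
  plasticizer: 7.9/0.99 = 7.9798
  zinc oxide: 3.1/5.6 = 0.5536
Sum of volumes = 142.1297
SG = 188.4 / 142.1297 = 1.326

SG = 1.326


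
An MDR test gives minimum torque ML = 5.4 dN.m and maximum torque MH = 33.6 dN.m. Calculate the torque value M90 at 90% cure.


M90 = ML + 0.9 * (MH - ML)
M90 = 5.4 + 0.9 * (33.6 - 5.4)
M90 = 5.4 + 0.9 * 28.2
M90 = 30.78 dN.m

30.78 dN.m


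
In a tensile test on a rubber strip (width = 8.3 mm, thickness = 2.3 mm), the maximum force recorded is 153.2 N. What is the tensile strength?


Area = width * thickness = 8.3 * 2.3 = 19.09 mm^2
TS = force / area = 153.2 / 19.09 = 8.03 MPa

8.03 MPa


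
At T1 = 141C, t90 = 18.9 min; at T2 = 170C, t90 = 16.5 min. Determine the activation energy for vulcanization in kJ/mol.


T1 = 414.15 K, T2 = 443.15 K
1/T1 - 1/T2 = 1.5801e-04
ln(t1/t2) = ln(18.9/16.5) = 0.1358
Ea = 8.314 * 0.1358 / 1.5801e-04 = 7145.3769 J/mol
Ea = 7.15 kJ/mol

7.15 kJ/mol


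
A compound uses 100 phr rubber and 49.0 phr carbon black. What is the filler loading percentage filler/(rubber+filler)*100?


Filler % = filler / (rubber + filler) * 100
= 49.0 / (100 + 49.0) * 100
= 49.0 / 149.0 * 100
= 32.89%

32.89%


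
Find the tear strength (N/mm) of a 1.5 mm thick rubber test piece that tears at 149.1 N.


Tear strength = force / thickness
= 149.1 / 1.5
= 99.4 N/mm

99.4 N/mm


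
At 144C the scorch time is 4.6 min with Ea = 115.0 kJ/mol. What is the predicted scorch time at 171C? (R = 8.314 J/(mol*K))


Convert temperatures: T1 = 144 + 273.15 = 417.15 K, T2 = 171 + 273.15 = 444.15 K
ts2_new = 4.6 * exp(115000 / 8.314 * (1/444.15 - 1/417.15))
1/T2 - 1/T1 = -1.4573e-04
ts2_new = 0.61 min

0.61 min


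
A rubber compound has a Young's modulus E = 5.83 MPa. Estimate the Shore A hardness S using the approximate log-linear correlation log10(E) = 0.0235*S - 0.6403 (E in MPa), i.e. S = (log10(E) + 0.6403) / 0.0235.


log10(E) = 0.0235*S - 0.6403  =>  S = (log10(E) + 0.6403) / 0.0235
log10(5.83) = 0.765669
S = (0.765669 + 0.6403) / 0.0235 = 1.405969 / 0.0235
S = 59.8

Shore A = 59.8


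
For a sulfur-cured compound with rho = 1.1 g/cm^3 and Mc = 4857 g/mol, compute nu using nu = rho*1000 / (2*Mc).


nu = rho * 1000 / (2 * Mc)
nu = 1.1 * 1000 / (2 * 4857)
nu = 1100.0 / 9714
nu = 0.1132 mol/L

0.1132 mol/L


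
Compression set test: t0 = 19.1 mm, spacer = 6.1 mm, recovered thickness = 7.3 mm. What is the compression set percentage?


CS = (t0 - recovered) / (t0 - ts) * 100
= (19.1 - 7.3) / (19.1 - 6.1) * 100
= 11.8 / 13.0 * 100
= 90.8%

90.8%


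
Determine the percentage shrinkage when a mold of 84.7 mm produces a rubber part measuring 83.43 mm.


Shrinkage = (mold - part) / mold * 100
= (84.7 - 83.43) / 84.7 * 100
= 1.27 / 84.7 * 100
= 1.5%

1.5%


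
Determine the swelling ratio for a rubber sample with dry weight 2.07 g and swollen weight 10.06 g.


Q = W_swollen / W_dry
Q = 10.06 / 2.07
Q = 4.86

Q = 4.86


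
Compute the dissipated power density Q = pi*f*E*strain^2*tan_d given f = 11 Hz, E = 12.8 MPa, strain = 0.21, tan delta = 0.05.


Q = pi * f * E * strain^2 * tan_d
= pi * 11 * 12.8 * 0.21^2 * 0.05
= pi * 11 * 12.8 * 0.0441 * 0.05
= 0.9754

Q = 0.9754


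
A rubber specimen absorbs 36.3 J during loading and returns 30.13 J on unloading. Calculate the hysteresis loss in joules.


Hysteresis loss = loading - unloading
= 36.3 - 30.13
= 6.17 J

6.17 J


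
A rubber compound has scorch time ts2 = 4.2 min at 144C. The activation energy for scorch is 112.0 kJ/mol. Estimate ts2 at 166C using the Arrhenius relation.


Convert temperatures: T1 = 144 + 273.15 = 417.15 K, T2 = 166 + 273.15 = 439.15 K
ts2_new = 4.2 * exp(112000 / 8.314 * (1/439.15 - 1/417.15))
1/T2 - 1/T1 = -1.2009e-04
ts2_new = 0.83 min

0.83 min


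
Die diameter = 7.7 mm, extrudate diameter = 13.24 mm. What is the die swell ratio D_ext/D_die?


Die swell ratio = D_extrudate / D_die
= 13.24 / 7.7
= 1.719

Die swell = 1.719


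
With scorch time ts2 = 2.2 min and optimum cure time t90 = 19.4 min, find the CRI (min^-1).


CRI = 100 / (t90 - ts2)
= 100 / (19.4 - 2.2)
= 100 / 17.2
= 5.81 min^-1

5.81 min^-1


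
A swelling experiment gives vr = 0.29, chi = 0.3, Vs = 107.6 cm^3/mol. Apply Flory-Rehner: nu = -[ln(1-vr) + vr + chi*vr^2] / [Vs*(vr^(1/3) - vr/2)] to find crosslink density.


ln(1 - vr) = ln(1 - 0.29) = -0.3425
Numerator = -((-0.3425) + 0.29 + 0.3 * 0.29^2) = 0.0273
Denominator = 107.6 * (0.29^(1/3) - 0.29/2) = 55.6196
nu = 0.0273 / 55.6196 = 4.9012e-04 mol/cm^3

4.9012e-04 mol/cm^3


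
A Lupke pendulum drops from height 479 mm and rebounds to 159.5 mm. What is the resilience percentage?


Resilience = h_rebound / h_drop * 100
= 159.5 / 479 * 100
= 33.3%

33.3%


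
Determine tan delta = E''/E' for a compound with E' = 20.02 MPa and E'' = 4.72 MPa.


tan delta = E'' / E'
= 4.72 / 20.02
= 0.2358

tan delta = 0.2358


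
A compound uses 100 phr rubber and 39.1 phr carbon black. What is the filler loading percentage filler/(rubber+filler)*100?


Filler % = filler / (rubber + filler) * 100
= 39.1 / (100 + 39.1) * 100
= 39.1 / 139.1 * 100
= 28.11%

28.11%


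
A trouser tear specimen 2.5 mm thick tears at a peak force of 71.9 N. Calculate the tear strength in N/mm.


Tear strength = force / thickness
= 71.9 / 2.5
= 28.76 N/mm

28.76 N/mm


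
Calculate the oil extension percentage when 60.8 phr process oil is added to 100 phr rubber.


Oil % = oil / (100 + oil) * 100
= 60.8 / (100 + 60.8) * 100
= 60.8 / 160.8 * 100
= 37.81%

37.81%


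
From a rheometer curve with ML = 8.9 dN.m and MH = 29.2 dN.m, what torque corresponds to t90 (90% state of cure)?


M90 = ML + 0.9 * (MH - ML)
M90 = 8.9 + 0.9 * (29.2 - 8.9)
M90 = 8.9 + 0.9 * 20.3
M90 = 27.17 dN.m

27.17 dN.m


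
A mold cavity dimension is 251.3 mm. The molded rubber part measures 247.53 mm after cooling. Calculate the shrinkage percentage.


Shrinkage = (mold - part) / mold * 100
= (251.3 - 247.53) / 251.3 * 100
= 3.77 / 251.3 * 100
= 1.5%

1.5%


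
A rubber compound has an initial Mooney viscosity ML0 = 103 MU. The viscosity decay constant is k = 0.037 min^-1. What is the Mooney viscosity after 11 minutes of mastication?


ML = ML0 * exp(-k * t)
ML = 103 * exp(-0.037 * 11)
ML = 103 * 0.6656
ML = 68.56 MU

68.56 MU


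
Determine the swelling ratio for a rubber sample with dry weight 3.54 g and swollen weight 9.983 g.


Q = W_swollen / W_dry
Q = 9.983 / 3.54
Q = 2.82

Q = 2.82


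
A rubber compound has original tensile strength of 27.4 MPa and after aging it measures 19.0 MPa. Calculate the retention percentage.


Retention = aged / original * 100
= 19.0 / 27.4 * 100
= 69.3%

69.3%


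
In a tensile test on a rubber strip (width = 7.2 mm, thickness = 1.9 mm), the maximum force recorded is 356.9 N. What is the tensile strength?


Area = width * thickness = 7.2 * 1.9 = 13.68 mm^2
TS = force / area = 356.9 / 13.68 = 26.09 MPa

26.09 MPa


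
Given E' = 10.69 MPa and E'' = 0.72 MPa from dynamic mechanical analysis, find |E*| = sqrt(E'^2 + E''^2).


|E*| = sqrt(E'^2 + E''^2)
= sqrt(10.69^2 + 0.72^2)
= sqrt(114.2761 + 0.5184)
= 10.714 MPa

10.714 MPa


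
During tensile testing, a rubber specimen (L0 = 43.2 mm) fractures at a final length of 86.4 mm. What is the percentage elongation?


Elongation = (Lf - L0) / L0 * 100
= (86.4 - 43.2) / 43.2 * 100
= 43.2 / 43.2 * 100
= 100.0%

100.0%


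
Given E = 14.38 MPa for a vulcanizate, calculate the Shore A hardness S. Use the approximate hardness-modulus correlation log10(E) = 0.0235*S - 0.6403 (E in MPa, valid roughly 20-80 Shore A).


log10(E) = 0.0235*S - 0.6403  =>  S = (log10(E) + 0.6403) / 0.0235
log10(14.38) = 1.157759
S = (1.157759 + 0.6403) / 0.0235 = 1.798059 / 0.0235
S = 76.5

Shore A = 76.5


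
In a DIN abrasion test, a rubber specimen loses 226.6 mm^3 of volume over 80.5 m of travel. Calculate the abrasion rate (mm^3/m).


Rate = volume_loss / distance
= 226.6 / 80.5
= 2.815 mm^3/m

2.815 mm^3/m


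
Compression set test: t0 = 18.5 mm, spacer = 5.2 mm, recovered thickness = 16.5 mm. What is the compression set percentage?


CS = (t0 - recovered) / (t0 - ts) * 100
= (18.5 - 16.5) / (18.5 - 5.2) * 100
= 2.0 / 13.3 * 100
= 15.0%

15.0%


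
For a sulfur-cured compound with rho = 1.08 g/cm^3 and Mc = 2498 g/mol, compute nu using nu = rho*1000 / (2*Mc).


nu = rho * 1000 / (2 * Mc)
nu = 1.08 * 1000 / (2 * 2498)
nu = 1080.0 / 4996
nu = 0.2162 mol/L

0.2162 mol/L


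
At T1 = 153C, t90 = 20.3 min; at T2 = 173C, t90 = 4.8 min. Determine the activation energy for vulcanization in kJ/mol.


T1 = 426.15 K, T2 = 446.15 K
1/T1 - 1/T2 = 1.0519e-04
ln(t1/t2) = ln(20.3/4.8) = 1.4420
Ea = 8.314 * 1.4420 / 1.0519e-04 = 113969.9011 J/mol
Ea = 113.97 kJ/mol

113.97 kJ/mol


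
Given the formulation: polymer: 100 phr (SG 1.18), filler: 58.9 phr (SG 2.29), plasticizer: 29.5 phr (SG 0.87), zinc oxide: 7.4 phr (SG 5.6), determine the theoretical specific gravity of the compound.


Sum of weights = 195.8
Volume contributions:
  polymer: 100/1.18 = 84.7458
  filler: 58.9/2.29 = 25.7205
  plasticizer: 29.5/0.87 = 33.9080
  zinc oxide: 7.4/5.6 = 1.3214
Sum of volumes = 145.6958
SG = 195.8 / 145.6958 = 1.344

SG = 1.344


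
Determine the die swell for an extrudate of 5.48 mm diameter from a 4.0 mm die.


Die swell ratio = D_extrudate / D_die
= 5.48 / 4.0
= 1.37

Die swell = 1.37


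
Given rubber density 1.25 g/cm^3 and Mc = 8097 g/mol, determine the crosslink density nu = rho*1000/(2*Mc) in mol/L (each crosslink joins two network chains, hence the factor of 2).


nu = rho * 1000 / (2 * Mc)
nu = 1.25 * 1000 / (2 * 8097)
nu = 1250.0 / 16194
nu = 0.0772 mol/L

0.0772 mol/L


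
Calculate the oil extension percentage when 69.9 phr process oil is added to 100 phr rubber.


Oil % = oil / (100 + oil) * 100
= 69.9 / (100 + 69.9) * 100
= 69.9 / 169.9 * 100
= 41.14%

41.14%


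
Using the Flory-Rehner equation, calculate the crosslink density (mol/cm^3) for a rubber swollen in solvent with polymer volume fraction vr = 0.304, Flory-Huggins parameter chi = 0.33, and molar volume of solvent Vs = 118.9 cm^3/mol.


ln(1 - vr) = ln(1 - 0.304) = -0.3624
Numerator = -((-0.3624) + 0.304 + 0.33 * 0.304^2) = 0.0279
Denominator = 118.9 * (0.304^(1/3) - 0.304/2) = 61.8750
nu = 0.0279 / 61.8750 = 4.5104e-04 mol/cm^3

4.5104e-04 mol/cm^3


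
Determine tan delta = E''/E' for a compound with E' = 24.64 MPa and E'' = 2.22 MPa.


tan delta = E'' / E'
= 2.22 / 24.64
= 0.0901

tan delta = 0.0901


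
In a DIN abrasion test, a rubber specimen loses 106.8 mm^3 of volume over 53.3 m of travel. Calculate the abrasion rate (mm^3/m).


Rate = volume_loss / distance
= 106.8 / 53.3
= 2.004 mm^3/m

2.004 mm^3/m


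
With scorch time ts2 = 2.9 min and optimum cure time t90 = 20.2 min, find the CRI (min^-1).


CRI = 100 / (t90 - ts2)
= 100 / (20.2 - 2.9)
= 100 / 17.3
= 5.78 min^-1

5.78 min^-1


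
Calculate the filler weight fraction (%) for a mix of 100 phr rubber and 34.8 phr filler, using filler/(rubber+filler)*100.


Filler % = filler / (rubber + filler) * 100
= 34.8 / (100 + 34.8) * 100
= 34.8 / 134.8 * 100
= 25.82%

25.82%


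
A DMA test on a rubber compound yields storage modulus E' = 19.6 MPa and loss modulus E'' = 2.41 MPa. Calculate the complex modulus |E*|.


|E*| = sqrt(E'^2 + E''^2)
= sqrt(19.6^2 + 2.41^2)
= sqrt(384.1600 + 5.8081)
= 19.748 MPa

19.748 MPa


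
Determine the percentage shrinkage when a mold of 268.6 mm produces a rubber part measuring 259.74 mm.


Shrinkage = (mold - part) / mold * 100
= (268.6 - 259.74) / 268.6 * 100
= 8.86 / 268.6 * 100
= 3.3%

3.3%


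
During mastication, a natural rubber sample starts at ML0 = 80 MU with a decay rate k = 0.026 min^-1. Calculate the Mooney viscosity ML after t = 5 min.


ML = ML0 * exp(-k * t)
ML = 80 * exp(-0.026 * 5)
ML = 80 * 0.8781
ML = 70.25 MU

70.25 MU


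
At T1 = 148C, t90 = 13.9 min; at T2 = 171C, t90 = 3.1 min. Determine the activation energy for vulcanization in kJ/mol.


T1 = 421.15 K, T2 = 444.15 K
1/T1 - 1/T2 = 1.2296e-04
ln(t1/t2) = ln(13.9/3.1) = 1.5005
Ea = 8.314 * 1.5005 / 1.2296e-04 = 101456.7191 J/mol
Ea = 101.46 kJ/mol

101.46 kJ/mol


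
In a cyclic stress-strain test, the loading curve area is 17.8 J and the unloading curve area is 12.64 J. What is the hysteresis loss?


Hysteresis loss = loading - unloading
= 17.8 - 12.64
= 5.16 J

5.16 J


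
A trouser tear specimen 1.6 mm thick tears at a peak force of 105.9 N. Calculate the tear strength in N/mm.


Tear strength = force / thickness
= 105.9 / 1.6
= 66.19 N/mm

66.19 N/mm


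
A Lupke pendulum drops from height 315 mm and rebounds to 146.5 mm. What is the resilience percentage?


Resilience = h_rebound / h_drop * 100
= 146.5 / 315 * 100
= 46.5%

46.5%


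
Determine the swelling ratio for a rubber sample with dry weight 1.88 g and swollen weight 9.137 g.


Q = W_swollen / W_dry
Q = 9.137 / 1.88
Q = 4.86

Q = 4.86


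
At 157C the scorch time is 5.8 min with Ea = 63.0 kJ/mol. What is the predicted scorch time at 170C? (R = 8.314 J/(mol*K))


Convert temperatures: T1 = 157 + 273.15 = 430.15 K, T2 = 170 + 273.15 = 443.15 K
ts2_new = 5.8 * exp(63000 / 8.314 * (1/443.15 - 1/430.15))
1/T2 - 1/T1 = -6.8198e-05
ts2_new = 3.46 min

3.46 min


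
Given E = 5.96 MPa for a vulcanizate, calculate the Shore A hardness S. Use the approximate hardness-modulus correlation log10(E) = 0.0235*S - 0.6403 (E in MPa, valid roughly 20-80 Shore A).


log10(E) = 0.0235*S - 0.6403  =>  S = (log10(E) + 0.6403) / 0.0235
log10(5.96) = 0.775246
S = (0.775246 + 0.6403) / 0.0235 = 1.415546 / 0.0235
S = 60.2

Shore A = 60.2


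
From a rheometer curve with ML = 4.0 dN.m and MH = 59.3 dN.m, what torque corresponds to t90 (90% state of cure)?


M90 = ML + 0.9 * (MH - ML)
M90 = 4.0 + 0.9 * (59.3 - 4.0)
M90 = 4.0 + 0.9 * 55.3
M90 = 53.77 dN.m

53.77 dN.m


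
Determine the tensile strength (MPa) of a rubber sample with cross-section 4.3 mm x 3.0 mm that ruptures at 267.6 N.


Area = width * thickness = 4.3 * 3.0 = 12.9 mm^2
TS = force / area = 267.6 / 12.9 = 20.74 MPa

20.74 MPa


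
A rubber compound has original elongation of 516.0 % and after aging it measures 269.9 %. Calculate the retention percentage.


Retention = aged / original * 100
= 269.9 / 516.0 * 100
= 52.3%

52.3%


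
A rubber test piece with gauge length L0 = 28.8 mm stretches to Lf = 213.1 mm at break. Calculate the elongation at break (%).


Elongation = (Lf - L0) / L0 * 100
= (213.1 - 28.8) / 28.8 * 100
= 184.3 / 28.8 * 100
= 639.9%

639.9%


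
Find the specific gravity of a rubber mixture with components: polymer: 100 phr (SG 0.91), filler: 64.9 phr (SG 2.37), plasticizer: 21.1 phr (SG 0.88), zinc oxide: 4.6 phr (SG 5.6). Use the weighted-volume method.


Sum of weights = 190.6
Volume contributions:
  polymer: 100/0.91 = 109.8901
  filler: 64.9/2.37 = 27.3840
  plasticizer: 21.1/0.88 = 23.9773
  zinc oxide: 4.6/5.6 = 0.8214
Sum of volumes = 162.0728
SG = 190.6 / 162.0728 = 1.176

SG = 1.176


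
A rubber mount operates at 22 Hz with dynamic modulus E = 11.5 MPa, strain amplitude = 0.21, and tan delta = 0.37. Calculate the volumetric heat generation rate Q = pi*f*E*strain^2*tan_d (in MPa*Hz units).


Q = pi * f * E * strain^2 * tan_d
= pi * 22 * 11.5 * 0.21^2 * 0.37
= pi * 22 * 11.5 * 0.0441 * 0.37
= 12.9691

Q = 12.9691


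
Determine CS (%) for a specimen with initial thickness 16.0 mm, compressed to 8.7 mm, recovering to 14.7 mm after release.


CS = (t0 - recovered) / (t0 - ts) * 100
= (16.0 - 14.7) / (16.0 - 8.7) * 100
= 1.3 / 7.3 * 100
= 17.8%

17.8%


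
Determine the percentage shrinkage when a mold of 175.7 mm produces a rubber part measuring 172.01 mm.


Shrinkage = (mold - part) / mold * 100
= (175.7 - 172.01) / 175.7 * 100
= 3.69 / 175.7 * 100
= 2.1%

2.1%


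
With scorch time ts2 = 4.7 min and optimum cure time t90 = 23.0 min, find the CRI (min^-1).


CRI = 100 / (t90 - ts2)
= 100 / (23.0 - 4.7)
= 100 / 18.3
= 5.46 min^-1

5.46 min^-1


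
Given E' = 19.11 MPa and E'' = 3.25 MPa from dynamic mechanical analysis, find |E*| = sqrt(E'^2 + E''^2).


|E*| = sqrt(E'^2 + E''^2)
= sqrt(19.11^2 + 3.25^2)
= sqrt(365.1921 + 10.5625)
= 19.384 MPa

19.384 MPa


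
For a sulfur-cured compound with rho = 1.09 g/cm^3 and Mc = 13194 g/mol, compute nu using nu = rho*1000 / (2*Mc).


nu = rho * 1000 / (2 * Mc)
nu = 1.09 * 1000 / (2 * 13194)
nu = 1090.0 / 26388
nu = 0.0413 mol/L

0.0413 mol/L


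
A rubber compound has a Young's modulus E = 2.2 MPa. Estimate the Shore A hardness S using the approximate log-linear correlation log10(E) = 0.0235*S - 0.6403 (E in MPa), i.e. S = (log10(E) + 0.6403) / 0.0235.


log10(E) = 0.0235*S - 0.6403  =>  S = (log10(E) + 0.6403) / 0.0235
log10(2.2) = 0.342423
S = (0.342423 + 0.6403) / 0.0235 = 0.982723 / 0.0235
S = 41.8

Shore A = 41.8


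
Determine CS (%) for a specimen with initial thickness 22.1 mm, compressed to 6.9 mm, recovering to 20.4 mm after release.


CS = (t0 - recovered) / (t0 - ts) * 100
= (22.1 - 20.4) / (22.1 - 6.9) * 100
= 1.7 / 15.2 * 100
= 11.2%

11.2%


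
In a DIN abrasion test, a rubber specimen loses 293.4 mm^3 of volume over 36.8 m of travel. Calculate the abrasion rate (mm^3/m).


Rate = volume_loss / distance
= 293.4 / 36.8
= 7.973 mm^3/m

7.973 mm^3/m


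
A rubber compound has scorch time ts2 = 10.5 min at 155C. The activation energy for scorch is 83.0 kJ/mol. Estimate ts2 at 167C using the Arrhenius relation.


Convert temperatures: T1 = 155 + 273.15 = 428.15 K, T2 = 167 + 273.15 = 440.15 K
ts2_new = 10.5 * exp(83000 / 8.314 * (1/440.15 - 1/428.15))
1/T2 - 1/T1 = -6.3677e-05
ts2_new = 5.56 min

5.56 min


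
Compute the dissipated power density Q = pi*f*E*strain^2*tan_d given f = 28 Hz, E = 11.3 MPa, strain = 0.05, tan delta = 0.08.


Q = pi * f * E * strain^2 * tan_d
= pi * 28 * 11.3 * 0.05^2 * 0.08
= pi * 28 * 11.3 * 0.0025 * 0.08
= 0.1988

Q = 0.1988


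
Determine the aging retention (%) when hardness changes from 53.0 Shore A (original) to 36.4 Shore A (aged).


Retention = aged / original * 100
= 36.4 / 53.0 * 100
= 68.7%

68.7%


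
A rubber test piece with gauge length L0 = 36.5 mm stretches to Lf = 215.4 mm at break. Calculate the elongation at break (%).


Elongation = (Lf - L0) / L0 * 100
= (215.4 - 36.5) / 36.5 * 100
= 178.9 / 36.5 * 100
= 490.1%

490.1%


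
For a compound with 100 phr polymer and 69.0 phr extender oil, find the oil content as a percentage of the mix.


Oil % = oil / (100 + oil) * 100
= 69.0 / (100 + 69.0) * 100
= 69.0 / 169.0 * 100
= 40.83%

40.83%


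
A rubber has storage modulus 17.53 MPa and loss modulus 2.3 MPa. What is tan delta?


tan delta = E'' / E'
= 2.3 / 17.53
= 0.1312

tan delta = 0.1312


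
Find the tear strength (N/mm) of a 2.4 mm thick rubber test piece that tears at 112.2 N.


Tear strength = force / thickness
= 112.2 / 2.4
= 46.75 N/mm

46.75 N/mm


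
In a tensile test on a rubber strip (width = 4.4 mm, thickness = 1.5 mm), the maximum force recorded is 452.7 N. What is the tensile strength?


Area = width * thickness = 4.4 * 1.5 = 6.6 mm^2
TS = force / area = 452.7 / 6.6 = 68.59 MPa

68.59 MPa


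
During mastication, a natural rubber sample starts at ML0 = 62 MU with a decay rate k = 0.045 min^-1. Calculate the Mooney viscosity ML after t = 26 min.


ML = ML0 * exp(-k * t)
ML = 62 * exp(-0.045 * 26)
ML = 62 * 0.3104
ML = 19.24 MU

19.24 MU


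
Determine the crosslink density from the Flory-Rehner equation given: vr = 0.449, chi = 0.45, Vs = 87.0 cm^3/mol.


ln(1 - vr) = ln(1 - 0.449) = -0.5960
Numerator = -((-0.5960) + 0.449 + 0.45 * 0.449^2) = 0.0563
Denominator = 87.0 * (0.449^(1/3) - 0.449/2) = 47.0880
nu = 0.0563 / 47.0880 = 0.0012 mol/cm^3

0.0012 mol/cm^3


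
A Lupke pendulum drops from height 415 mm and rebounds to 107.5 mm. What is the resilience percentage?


Resilience = h_rebound / h_drop * 100
= 107.5 / 415 * 100
= 25.9%

25.9%


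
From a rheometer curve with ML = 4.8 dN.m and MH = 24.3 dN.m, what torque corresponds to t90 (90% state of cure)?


M90 = ML + 0.9 * (MH - ML)
M90 = 4.8 + 0.9 * (24.3 - 4.8)
M90 = 4.8 + 0.9 * 19.5
M90 = 22.35 dN.m

22.35 dN.m


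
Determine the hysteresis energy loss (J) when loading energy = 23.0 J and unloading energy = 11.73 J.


Hysteresis loss = loading - unloading
= 23.0 - 11.73
= 11.27 J

11.27 J


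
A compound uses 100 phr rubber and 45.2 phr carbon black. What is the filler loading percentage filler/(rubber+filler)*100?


Filler % = filler / (rubber + filler) * 100
= 45.2 / (100 + 45.2) * 100
= 45.2 / 145.2 * 100
= 31.13%

31.13%


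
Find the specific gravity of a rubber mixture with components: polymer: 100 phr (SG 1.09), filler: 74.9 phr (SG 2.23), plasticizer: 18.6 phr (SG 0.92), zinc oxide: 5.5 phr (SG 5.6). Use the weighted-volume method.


Sum of weights = 199.0
Volume contributions:
  polymer: 100/1.09 = 91.7431
  filler: 74.9/2.23 = 33.5874
  plasticizer: 18.6/0.92 = 20.2174
  zinc oxide: 5.5/5.6 = 0.9821
Sum of volumes = 146.5301
SG = 199.0 / 146.5301 = 1.358

SG = 1.358


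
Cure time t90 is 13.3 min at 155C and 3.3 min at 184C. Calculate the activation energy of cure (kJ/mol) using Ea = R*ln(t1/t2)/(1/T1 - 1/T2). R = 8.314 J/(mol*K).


T1 = 428.15 K, T2 = 457.15 K
1/T1 - 1/T2 = 1.4816e-04
ln(t1/t2) = ln(13.3/3.3) = 1.3938
Ea = 8.314 * 1.3938 / 1.4816e-04 = 78213.2093 J/mol
Ea = 78.21 kJ/mol

78.21 kJ/mol


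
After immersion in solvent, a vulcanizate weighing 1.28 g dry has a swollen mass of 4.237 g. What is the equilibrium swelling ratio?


Q = W_swollen / W_dry
Q = 4.237 / 1.28
Q = 3.31

Q = 3.31


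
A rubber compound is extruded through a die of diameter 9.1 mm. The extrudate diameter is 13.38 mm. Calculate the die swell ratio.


Die swell ratio = D_extrudate / D_die
= 13.38 / 9.1
= 1.47

Die swell = 1.47


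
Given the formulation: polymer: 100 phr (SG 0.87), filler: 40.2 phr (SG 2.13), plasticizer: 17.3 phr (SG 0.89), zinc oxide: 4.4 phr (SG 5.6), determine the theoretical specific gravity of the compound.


Sum of weights = 161.9
Volume contributions:
  polymer: 100/0.87 = 114.9425
  filler: 40.2/2.13 = 18.8732
  plasticizer: 17.3/0.89 = 19.4382
  zinc oxide: 4.4/5.6 = 0.7857
Sum of volumes = 154.0397
SG = 161.9 / 154.0397 = 1.051

SG = 1.051


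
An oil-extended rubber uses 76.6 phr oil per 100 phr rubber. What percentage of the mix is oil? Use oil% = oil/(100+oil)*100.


Oil % = oil / (100 + oil) * 100
= 76.6 / (100 + 76.6) * 100
= 76.6 / 176.6 * 100
= 43.37%

43.37%


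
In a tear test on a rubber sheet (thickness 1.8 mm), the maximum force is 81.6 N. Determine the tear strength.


Tear strength = force / thickness
= 81.6 / 1.8
= 45.33 N/mm

45.33 N/mm


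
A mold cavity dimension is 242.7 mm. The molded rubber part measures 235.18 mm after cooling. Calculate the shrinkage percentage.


Shrinkage = (mold - part) / mold * 100
= (242.7 - 235.18) / 242.7 * 100
= 7.52 / 242.7 * 100
= 3.1%

3.1%


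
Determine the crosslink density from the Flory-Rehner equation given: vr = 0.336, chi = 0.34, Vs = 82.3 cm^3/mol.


ln(1 - vr) = ln(1 - 0.336) = -0.4095
Numerator = -((-0.4095) + 0.336 + 0.34 * 0.336^2) = 0.0351
Denominator = 82.3 * (0.336^(1/3) - 0.336/2) = 43.3890
nu = 0.0351 / 43.3890 = 8.0870e-04 mol/cm^3

8.0870e-04 mol/cm^3


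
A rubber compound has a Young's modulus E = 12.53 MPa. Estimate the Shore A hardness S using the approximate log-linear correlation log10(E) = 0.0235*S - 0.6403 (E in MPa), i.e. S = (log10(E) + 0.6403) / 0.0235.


log10(E) = 0.0235*S - 0.6403  =>  S = (log10(E) + 0.6403) / 0.0235
log10(12.53) = 1.097951
S = (1.097951 + 0.6403) / 0.0235 = 1.738251 / 0.0235
S = 74.0

Shore A = 74.0


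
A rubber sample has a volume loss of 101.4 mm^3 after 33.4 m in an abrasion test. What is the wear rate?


Rate = volume_loss / distance
= 101.4 / 33.4
= 3.036 mm^3/m

3.036 mm^3/m


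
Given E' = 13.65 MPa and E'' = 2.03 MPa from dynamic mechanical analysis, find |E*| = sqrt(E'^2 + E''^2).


|E*| = sqrt(E'^2 + E''^2)
= sqrt(13.65^2 + 2.03^2)
= sqrt(186.3225 + 4.1209)
= 13.8 MPa

13.8 MPa


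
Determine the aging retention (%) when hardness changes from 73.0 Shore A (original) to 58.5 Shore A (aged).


Retention = aged / original * 100
= 58.5 / 73.0 * 100
= 80.1%

80.1%


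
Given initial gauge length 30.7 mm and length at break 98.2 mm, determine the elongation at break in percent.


Elongation = (Lf - L0) / L0 * 100
= (98.2 - 30.7) / 30.7 * 100
= 67.5 / 30.7 * 100
= 219.9%

219.9%


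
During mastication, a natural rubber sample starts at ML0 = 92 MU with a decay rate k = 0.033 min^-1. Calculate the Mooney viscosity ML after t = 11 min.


ML = ML0 * exp(-k * t)
ML = 92 * exp(-0.033 * 11)
ML = 92 * 0.6956
ML = 63.99 MU

63.99 MU


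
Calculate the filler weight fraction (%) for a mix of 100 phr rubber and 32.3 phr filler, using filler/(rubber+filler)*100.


Filler % = filler / (rubber + filler) * 100
= 32.3 / (100 + 32.3) * 100
= 32.3 / 132.3 * 100
= 24.41%

24.41%


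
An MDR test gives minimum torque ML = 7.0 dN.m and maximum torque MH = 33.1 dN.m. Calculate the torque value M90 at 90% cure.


M90 = ML + 0.9 * (MH - ML)
M90 = 7.0 + 0.9 * (33.1 - 7.0)
M90 = 7.0 + 0.9 * 26.1
M90 = 30.49 dN.m

30.49 dN.m


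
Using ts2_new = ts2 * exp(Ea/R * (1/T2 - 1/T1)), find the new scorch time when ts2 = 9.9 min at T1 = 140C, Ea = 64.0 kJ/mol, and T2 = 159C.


Convert temperatures: T1 = 140 + 273.15 = 413.15 K, T2 = 159 + 273.15 = 432.15 K
ts2_new = 9.9 * exp(64000 / 8.314 * (1/432.15 - 1/413.15))
1/T2 - 1/T1 = -1.0642e-04
ts2_new = 4.36 min

4.36 min


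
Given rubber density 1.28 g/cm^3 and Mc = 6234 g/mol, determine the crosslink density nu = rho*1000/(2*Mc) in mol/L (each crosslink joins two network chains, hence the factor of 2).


nu = rho * 1000 / (2 * Mc)
nu = 1.28 * 1000 / (2 * 6234)
nu = 1280.0 / 12468
nu = 0.1027 mol/L

0.1027 mol/L


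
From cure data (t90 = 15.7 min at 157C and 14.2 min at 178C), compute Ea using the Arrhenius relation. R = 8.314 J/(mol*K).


T1 = 430.15 K, T2 = 451.15 K
1/T1 - 1/T2 = 1.0821e-04
ln(t1/t2) = ln(15.7/14.2) = 0.1004
Ea = 8.314 * 0.1004 / 1.0821e-04 = 7715.1863 J/mol
Ea = 7.72 kJ/mol

7.72 kJ/mol


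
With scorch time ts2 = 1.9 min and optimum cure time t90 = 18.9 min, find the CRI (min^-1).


CRI = 100 / (t90 - ts2)
= 100 / (18.9 - 1.9)
= 100 / 17.0
= 5.88 min^-1

5.88 min^-1


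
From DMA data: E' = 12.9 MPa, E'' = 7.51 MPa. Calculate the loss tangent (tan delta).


tan delta = E'' / E'
= 7.51 / 12.9
= 0.5822

tan delta = 0.5822


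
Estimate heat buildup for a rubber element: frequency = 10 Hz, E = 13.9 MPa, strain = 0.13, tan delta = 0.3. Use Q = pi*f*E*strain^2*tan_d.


Q = pi * f * E * strain^2 * tan_d
= pi * 10 * 13.9 * 0.13^2 * 0.3
= pi * 10 * 13.9 * 0.0169 * 0.3
= 2.2140

Q = 2.2140


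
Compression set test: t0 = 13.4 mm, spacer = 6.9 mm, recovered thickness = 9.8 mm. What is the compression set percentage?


CS = (t0 - recovered) / (t0 - ts) * 100
= (13.4 - 9.8) / (13.4 - 6.9) * 100
= 3.6 / 6.5 * 100
= 55.4%

55.4%


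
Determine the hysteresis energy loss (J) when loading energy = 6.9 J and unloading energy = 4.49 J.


Hysteresis loss = loading - unloading
= 6.9 - 4.49
= 2.41 J

2.41 J


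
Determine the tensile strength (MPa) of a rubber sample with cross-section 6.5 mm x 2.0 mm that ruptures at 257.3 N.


Area = width * thickness = 6.5 * 2.0 = 13.0 mm^2
TS = force / area = 257.3 / 13.0 = 19.79 MPa

19.79 MPa


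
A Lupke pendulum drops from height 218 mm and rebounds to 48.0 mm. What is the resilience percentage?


Resilience = h_rebound / h_drop * 100
= 48.0 / 218 * 100
= 22.0%

22.0%


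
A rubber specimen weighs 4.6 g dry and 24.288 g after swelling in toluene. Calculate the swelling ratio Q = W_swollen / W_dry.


Q = W_swollen / W_dry
Q = 24.288 / 4.6
Q = 5.28

Q = 5.28


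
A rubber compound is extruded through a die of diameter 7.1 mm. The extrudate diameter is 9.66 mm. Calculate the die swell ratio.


Die swell ratio = D_extrudate / D_die
= 9.66 / 7.1
= 1.361

Die swell = 1.361


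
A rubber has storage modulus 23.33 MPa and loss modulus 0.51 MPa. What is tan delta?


tan delta = E'' / E'
= 0.51 / 23.33
= 0.0219

tan delta = 0.0219


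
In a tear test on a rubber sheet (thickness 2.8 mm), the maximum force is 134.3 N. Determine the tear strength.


Tear strength = force / thickness
= 134.3 / 2.8
= 47.96 N/mm

47.96 N/mm


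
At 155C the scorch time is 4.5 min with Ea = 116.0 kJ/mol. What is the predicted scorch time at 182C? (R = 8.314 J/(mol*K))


Convert temperatures: T1 = 155 + 273.15 = 428.15 K, T2 = 182 + 273.15 = 455.15 K
ts2_new = 4.5 * exp(116000 / 8.314 * (1/455.15 - 1/428.15))
1/T2 - 1/T1 = -1.3855e-04
ts2_new = 0.65 min

0.65 min


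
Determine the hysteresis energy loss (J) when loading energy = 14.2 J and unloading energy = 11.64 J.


Hysteresis loss = loading - unloading
= 14.2 - 11.64
= 2.56 J

2.56 J


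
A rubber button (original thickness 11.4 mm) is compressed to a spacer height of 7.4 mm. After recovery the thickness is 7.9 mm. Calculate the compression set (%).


CS = (t0 - recovered) / (t0 - ts) * 100
= (11.4 - 7.9) / (11.4 - 7.4) * 100
= 3.5 / 4.0 * 100
= 87.5%

87.5%


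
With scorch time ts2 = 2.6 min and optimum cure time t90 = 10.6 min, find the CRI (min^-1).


CRI = 100 / (t90 - ts2)
= 100 / (10.6 - 2.6)
= 100 / 8.0
= 12.5 min^-1

12.5 min^-1


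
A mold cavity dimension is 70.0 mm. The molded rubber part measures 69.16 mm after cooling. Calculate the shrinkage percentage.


Shrinkage = (mold - part) / mold * 100
= (70.0 - 69.16) / 70.0 * 100
= 0.84 / 70.0 * 100
= 1.2%

1.2%


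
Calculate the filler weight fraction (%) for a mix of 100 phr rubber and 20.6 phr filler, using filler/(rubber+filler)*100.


Filler % = filler / (rubber + filler) * 100
= 20.6 / (100 + 20.6) * 100
= 20.6 / 120.6 * 100
= 17.08%

17.08%


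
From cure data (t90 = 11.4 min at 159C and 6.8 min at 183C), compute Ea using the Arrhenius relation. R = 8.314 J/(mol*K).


T1 = 432.15 K, T2 = 456.15 K
1/T1 - 1/T2 = 1.2175e-04
ln(t1/t2) = ln(11.4/6.8) = 0.5167
Ea = 8.314 * 0.5167 / 1.2175e-04 = 35283.4997 J/mol
Ea = 35.28 kJ/mol

35.28 kJ/mol


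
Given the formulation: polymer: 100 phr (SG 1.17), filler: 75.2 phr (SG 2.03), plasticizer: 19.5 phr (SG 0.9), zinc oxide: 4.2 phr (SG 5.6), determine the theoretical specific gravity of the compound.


Sum of weights = 198.9
Volume contributions:
  polymer: 100/1.17 = 85.4701
  filler: 75.2/2.03 = 37.0443
  plasticizer: 19.5/0.9 = 21.6667
  zinc oxide: 4.2/5.6 = 0.7500
Sum of volumes = 144.9311
SG = 198.9 / 144.9311 = 1.372

SG = 1.372


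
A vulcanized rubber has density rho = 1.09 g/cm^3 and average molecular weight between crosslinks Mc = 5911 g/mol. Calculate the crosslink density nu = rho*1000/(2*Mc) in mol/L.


nu = rho * 1000 / (2 * Mc)
nu = 1.09 * 1000 / (2 * 5911)
nu = 1090.0 / 11822
nu = 0.0922 mol/L

0.0922 mol/L


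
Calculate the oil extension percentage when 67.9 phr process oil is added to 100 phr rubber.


Oil % = oil / (100 + oil) * 100
= 67.9 / (100 + 67.9) * 100
= 67.9 / 167.9 * 100
= 40.44%

40.44%


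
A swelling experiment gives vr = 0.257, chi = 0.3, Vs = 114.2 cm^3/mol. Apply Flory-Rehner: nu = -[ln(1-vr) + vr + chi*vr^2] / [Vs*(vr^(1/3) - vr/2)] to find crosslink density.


ln(1 - vr) = ln(1 - 0.257) = -0.2971
Numerator = -((-0.2971) + 0.257 + 0.3 * 0.257^2) = 0.0202
Denominator = 114.2 * (0.257^(1/3) - 0.257/2) = 57.9321
nu = 0.0202 / 57.9321 = 3.4945e-04 mol/cm^3

3.4945e-04 mol/cm^3


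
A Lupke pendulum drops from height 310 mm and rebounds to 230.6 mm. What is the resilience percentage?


Resilience = h_rebound / h_drop * 100
= 230.6 / 310 * 100
= 74.4%

74.4%


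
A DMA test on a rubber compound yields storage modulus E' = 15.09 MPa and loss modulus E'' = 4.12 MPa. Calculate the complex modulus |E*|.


|E*| = sqrt(E'^2 + E''^2)
= sqrt(15.09^2 + 4.12^2)
= sqrt(227.7081 + 16.9744)
= 15.642 MPa

15.642 MPa


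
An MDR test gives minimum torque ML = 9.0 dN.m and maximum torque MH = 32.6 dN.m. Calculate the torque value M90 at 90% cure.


M90 = ML + 0.9 * (MH - ML)
M90 = 9.0 + 0.9 * (32.6 - 9.0)
M90 = 9.0 + 0.9 * 23.6
M90 = 30.24 dN.m

30.24 dN.m
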